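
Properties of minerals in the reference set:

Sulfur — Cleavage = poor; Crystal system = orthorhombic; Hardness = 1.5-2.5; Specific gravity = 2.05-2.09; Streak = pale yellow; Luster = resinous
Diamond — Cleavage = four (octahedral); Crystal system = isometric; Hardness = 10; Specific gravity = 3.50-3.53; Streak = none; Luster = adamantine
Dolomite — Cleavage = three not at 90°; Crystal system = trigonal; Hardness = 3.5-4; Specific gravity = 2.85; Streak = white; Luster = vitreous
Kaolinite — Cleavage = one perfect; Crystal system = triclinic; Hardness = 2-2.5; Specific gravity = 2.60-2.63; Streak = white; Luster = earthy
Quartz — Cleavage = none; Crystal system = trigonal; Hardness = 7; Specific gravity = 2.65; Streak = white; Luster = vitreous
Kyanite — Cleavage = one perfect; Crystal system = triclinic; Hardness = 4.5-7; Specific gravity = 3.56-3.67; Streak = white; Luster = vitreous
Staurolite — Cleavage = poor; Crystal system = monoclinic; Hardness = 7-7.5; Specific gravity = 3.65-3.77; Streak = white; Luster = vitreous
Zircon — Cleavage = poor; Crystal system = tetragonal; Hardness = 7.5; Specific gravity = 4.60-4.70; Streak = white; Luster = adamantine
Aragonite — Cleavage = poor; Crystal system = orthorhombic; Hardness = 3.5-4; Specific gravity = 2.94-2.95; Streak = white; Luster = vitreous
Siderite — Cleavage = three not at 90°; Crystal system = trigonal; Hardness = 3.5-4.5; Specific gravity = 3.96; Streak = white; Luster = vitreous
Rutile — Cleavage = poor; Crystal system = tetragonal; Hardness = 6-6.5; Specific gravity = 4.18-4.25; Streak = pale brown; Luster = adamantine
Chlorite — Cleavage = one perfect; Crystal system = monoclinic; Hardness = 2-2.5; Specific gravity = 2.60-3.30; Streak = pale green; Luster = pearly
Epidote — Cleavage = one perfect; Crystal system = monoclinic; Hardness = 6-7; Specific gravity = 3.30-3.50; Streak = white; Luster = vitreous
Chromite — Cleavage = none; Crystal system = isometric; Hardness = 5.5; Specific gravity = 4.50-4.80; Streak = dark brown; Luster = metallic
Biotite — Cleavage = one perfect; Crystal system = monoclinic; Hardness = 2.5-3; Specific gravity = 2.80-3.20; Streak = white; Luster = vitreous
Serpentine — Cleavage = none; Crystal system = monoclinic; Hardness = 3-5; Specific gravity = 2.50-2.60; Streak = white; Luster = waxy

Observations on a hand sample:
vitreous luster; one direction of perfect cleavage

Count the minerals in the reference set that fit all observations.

3

Vitreous luster: narrows the field to Dolomite, Quartz, Kyanite, Staurolite, Aragonite, Siderite, Epidote, Biotite.
One direction of perfect cleavage: Kyanite, Epidote, Biotite remain.
Consistent with every observation: Biotite, Epidote, Kyanite.
That is 3 minerals.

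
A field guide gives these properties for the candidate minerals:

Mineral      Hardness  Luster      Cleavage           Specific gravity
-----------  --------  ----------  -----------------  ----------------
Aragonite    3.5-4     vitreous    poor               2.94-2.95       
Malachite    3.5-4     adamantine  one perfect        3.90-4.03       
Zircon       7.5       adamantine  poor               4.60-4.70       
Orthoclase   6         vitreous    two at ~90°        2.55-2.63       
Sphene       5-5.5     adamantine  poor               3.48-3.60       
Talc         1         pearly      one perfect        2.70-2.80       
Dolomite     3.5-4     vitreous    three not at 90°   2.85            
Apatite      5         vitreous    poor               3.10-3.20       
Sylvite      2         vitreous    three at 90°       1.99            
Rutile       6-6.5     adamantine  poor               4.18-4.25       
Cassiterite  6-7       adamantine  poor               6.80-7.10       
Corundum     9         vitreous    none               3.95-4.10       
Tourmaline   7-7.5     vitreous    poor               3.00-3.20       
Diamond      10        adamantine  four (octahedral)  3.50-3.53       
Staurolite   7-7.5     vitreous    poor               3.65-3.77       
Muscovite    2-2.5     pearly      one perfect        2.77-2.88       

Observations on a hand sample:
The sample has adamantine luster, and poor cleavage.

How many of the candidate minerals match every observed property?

Adamantine luster: narrows the field to Malachite, Zircon, Sphene, Rutile, Cassiterite, Diamond.
Poor cleavage excludes Malachite, Diamond.
Consistent with every observation: Cassiterite, Rutile, Sphene, Zircon.
That is 4 minerals.

4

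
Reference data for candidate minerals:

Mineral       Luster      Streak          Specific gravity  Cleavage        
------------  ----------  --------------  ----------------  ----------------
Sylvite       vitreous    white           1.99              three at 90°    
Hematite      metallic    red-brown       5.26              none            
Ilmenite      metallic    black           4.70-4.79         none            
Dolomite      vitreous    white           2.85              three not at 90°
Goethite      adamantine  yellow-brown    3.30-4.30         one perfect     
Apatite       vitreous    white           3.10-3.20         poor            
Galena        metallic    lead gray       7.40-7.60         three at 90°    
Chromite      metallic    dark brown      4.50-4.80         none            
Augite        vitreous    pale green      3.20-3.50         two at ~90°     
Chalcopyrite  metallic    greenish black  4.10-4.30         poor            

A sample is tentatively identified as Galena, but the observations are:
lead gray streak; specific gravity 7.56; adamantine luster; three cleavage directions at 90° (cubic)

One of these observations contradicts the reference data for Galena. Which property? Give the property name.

luster

Lead gray streak: Galena has lead gray streak — consistent.
Specific gravity 7.56: Galena has SG 7.40-7.60 — consistent.
Adamantine luster: Galena has metallic luster — inconsistent.
Three cleavage directions at 90° (cubic): Galena has cleavage three at 90° — consistent.
Only the luster is inconsistent.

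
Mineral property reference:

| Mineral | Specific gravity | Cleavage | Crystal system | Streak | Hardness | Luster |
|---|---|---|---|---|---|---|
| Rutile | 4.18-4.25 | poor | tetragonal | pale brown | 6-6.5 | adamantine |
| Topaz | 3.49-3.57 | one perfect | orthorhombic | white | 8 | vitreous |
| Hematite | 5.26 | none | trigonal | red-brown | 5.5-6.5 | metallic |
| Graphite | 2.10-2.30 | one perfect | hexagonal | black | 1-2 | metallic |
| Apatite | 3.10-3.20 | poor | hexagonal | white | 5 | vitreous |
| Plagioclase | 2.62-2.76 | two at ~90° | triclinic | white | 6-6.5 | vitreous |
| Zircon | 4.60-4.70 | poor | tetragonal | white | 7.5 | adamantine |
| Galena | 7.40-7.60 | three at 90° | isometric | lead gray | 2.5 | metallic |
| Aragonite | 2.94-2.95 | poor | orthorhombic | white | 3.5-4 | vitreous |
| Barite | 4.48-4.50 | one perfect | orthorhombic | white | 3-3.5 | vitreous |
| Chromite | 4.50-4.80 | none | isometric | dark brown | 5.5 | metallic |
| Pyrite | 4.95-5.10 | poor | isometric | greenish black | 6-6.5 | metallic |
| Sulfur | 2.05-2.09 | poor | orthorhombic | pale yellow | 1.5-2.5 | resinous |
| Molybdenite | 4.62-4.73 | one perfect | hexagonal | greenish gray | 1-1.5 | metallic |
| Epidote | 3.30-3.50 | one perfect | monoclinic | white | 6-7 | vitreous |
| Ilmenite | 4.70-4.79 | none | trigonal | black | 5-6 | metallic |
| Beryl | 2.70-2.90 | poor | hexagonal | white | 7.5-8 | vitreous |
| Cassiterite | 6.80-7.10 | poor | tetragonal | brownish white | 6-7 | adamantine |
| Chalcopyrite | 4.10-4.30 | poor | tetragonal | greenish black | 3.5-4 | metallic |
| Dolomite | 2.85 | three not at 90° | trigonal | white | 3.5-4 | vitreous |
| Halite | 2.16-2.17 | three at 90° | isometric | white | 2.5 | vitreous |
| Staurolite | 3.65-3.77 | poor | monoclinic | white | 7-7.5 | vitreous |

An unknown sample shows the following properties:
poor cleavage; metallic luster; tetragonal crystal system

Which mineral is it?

Poor cleavage — leaves Rutile, Apatite, Zircon, Aragonite, Pyrite, Sulfur, Beryl, Cassiterite, Chalcopyrite, Staurolite.
Metallic luster — leaves Pyrite, Chalcopyrite.
Tetragonal crystal system excludes Pyrite.
Chalcopyrite is the sole remaining match.

Chalcopyrite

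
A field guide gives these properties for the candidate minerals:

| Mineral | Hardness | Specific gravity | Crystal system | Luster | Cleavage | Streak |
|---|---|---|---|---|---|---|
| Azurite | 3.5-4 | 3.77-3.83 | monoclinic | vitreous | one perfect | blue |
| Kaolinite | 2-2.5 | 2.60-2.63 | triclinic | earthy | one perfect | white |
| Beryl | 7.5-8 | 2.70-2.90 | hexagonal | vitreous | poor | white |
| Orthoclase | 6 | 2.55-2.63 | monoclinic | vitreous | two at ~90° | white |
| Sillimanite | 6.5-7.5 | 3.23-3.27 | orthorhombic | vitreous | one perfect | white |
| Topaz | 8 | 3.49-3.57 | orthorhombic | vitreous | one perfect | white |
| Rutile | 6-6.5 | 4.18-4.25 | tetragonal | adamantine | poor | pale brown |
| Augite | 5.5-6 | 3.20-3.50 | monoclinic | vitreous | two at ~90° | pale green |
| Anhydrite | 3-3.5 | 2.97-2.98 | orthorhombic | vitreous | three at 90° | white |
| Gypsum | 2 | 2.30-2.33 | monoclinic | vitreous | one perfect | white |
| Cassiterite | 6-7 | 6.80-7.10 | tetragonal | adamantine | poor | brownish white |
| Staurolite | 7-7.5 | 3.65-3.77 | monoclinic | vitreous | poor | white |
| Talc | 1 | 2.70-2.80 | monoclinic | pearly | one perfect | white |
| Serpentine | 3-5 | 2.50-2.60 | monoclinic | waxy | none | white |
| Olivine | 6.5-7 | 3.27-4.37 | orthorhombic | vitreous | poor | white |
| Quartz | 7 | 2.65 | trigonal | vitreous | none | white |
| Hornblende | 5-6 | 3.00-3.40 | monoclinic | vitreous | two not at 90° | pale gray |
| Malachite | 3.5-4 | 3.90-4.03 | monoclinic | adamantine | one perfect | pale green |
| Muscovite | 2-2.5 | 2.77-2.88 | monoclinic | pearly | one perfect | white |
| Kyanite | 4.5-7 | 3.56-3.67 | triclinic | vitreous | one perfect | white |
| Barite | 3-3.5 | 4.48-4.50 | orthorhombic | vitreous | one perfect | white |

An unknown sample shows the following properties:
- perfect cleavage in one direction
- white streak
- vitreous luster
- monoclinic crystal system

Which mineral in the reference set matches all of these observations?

Gypsum

Perfect cleavage in one direction: Azurite, Kaolinite, Sillimanite, Topaz, Gypsum, Talc, Malachite, Muscovite, Kyanite, Barite remain.
White streak is inconsistent with Azurite, Malachite.
Vitreous luster is inconsistent with Kaolinite, Talc, Muscovite.
Monoclinic crystal system: Gypsum remains.
Only Gypsum satisfies all observations.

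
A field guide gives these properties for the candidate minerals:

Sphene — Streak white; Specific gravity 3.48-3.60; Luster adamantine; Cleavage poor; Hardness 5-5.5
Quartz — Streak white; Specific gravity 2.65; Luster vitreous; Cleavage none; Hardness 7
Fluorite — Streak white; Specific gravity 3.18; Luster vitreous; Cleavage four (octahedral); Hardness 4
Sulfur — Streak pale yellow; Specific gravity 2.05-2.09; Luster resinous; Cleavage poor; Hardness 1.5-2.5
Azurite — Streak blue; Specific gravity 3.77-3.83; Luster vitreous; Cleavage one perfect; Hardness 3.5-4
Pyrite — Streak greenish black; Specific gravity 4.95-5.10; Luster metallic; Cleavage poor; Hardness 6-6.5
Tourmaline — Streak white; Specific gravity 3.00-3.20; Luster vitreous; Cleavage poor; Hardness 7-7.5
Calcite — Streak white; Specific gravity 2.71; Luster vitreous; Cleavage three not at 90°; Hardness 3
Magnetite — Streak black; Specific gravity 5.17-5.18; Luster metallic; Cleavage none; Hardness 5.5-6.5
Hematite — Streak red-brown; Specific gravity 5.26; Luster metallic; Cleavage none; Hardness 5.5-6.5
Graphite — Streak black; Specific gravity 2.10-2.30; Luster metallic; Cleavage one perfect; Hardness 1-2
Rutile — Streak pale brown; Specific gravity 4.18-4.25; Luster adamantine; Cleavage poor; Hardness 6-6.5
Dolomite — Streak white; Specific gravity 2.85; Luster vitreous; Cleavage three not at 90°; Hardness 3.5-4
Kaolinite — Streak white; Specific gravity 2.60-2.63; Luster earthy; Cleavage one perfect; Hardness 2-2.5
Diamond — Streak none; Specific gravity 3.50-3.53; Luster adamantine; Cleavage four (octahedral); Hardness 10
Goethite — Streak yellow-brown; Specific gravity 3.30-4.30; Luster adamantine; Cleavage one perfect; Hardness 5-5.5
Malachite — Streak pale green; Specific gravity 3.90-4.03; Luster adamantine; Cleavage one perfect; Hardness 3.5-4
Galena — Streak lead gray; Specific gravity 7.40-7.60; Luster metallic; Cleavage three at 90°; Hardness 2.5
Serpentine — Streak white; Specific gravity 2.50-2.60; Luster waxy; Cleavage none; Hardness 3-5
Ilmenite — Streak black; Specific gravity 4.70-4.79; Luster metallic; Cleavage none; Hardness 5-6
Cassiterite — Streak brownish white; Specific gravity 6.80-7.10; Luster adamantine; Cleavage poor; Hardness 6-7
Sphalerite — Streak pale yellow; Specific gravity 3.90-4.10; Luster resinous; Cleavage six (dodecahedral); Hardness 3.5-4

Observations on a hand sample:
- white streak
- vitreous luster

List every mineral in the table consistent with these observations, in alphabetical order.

Calcite, Dolomite, Fluorite, Quartz, Tourmaline

White streak: only Sphene, Quartz, Fluorite, Tourmaline, Calcite, Dolomite, Kaolinite, Serpentine remain.
Vitreous luster excludes Sphene, Kaolinite, Serpentine.
Consistent with every observation: Calcite, Dolomite, Fluorite, Quartz, Tourmaline.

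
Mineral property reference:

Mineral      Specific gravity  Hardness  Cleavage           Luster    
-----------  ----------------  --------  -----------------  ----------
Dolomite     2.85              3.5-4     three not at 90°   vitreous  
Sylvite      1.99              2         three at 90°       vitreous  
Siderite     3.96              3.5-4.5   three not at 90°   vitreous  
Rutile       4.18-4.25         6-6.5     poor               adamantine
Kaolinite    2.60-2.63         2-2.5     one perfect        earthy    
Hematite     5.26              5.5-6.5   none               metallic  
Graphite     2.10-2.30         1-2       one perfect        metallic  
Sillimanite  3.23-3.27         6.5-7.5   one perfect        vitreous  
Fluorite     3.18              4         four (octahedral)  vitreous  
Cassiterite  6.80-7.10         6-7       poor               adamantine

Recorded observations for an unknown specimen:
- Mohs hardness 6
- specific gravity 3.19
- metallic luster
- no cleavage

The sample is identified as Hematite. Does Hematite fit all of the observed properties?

Inconsistent

Mohs hardness 6 — matches Hematite (hardness 5.5-6.5).
Specific gravity 3.19 — Hematite has SG 5.26; a mismatch.
Metallic luster — matches Hematite (metallic luster).
No cleavage — matches Hematite (cleavage none).
Specific gravity alone is enough to reject Hematite.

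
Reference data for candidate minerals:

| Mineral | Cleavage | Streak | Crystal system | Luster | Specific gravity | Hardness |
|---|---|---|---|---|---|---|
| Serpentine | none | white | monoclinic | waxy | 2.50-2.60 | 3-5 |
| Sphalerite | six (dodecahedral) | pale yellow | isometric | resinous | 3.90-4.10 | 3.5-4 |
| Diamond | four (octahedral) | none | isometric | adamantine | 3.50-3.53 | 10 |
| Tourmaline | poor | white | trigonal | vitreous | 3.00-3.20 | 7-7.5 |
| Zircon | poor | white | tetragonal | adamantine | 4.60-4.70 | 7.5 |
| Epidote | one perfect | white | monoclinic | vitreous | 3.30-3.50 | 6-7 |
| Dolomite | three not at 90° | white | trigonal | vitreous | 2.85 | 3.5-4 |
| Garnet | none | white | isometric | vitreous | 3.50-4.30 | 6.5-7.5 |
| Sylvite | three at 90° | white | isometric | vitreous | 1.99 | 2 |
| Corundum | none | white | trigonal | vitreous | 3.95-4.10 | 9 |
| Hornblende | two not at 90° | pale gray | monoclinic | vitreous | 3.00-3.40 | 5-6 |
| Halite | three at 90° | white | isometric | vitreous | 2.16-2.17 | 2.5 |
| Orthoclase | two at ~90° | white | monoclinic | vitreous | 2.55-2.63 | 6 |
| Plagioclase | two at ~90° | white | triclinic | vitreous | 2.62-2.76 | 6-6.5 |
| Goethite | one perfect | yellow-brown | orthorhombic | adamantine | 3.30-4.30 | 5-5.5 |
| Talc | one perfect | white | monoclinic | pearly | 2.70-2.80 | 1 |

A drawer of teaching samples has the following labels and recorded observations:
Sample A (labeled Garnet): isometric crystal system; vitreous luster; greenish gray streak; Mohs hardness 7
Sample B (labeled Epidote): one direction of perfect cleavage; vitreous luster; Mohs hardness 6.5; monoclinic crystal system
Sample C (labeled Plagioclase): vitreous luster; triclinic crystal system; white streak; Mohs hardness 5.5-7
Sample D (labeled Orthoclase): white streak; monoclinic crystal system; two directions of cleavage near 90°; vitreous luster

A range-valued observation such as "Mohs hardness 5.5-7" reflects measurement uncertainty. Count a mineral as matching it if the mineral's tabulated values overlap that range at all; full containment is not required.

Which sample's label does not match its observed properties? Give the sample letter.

A

Sample A: greenish gray streak is outside the reference for Garnet (white streak) — mislabeled.
Sample B: observations are consistent with Epidote.
Sample C: observations are consistent with Plagioclase.
Sample D: observations are consistent with Orthoclase.
Only sample A is inconsistent with its label.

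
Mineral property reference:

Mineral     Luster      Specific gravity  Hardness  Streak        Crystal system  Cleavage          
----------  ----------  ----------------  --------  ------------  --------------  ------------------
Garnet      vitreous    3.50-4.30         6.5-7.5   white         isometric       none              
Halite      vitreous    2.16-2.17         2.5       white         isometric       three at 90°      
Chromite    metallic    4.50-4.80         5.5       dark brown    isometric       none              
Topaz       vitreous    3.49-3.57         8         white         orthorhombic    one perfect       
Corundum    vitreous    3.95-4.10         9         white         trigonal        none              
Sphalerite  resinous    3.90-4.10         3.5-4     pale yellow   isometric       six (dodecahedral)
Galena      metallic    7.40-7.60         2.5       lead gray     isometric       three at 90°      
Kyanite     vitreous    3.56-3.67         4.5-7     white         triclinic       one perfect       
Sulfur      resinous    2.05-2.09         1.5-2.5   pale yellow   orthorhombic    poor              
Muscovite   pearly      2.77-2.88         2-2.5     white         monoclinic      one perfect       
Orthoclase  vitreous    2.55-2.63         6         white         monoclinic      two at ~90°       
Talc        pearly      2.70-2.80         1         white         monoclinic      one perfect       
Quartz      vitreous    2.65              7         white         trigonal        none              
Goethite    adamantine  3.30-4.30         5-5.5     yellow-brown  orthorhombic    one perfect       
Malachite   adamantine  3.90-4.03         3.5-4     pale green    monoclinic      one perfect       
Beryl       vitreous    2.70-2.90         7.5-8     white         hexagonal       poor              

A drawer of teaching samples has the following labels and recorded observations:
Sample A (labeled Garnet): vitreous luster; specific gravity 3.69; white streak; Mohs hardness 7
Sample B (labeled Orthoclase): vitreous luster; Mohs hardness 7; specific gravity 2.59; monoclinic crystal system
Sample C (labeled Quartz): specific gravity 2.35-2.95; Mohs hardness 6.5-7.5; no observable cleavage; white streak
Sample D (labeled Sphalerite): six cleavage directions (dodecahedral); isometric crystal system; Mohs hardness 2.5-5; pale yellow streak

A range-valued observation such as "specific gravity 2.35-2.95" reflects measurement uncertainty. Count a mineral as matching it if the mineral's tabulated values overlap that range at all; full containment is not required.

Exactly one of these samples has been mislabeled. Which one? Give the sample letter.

B

Sample A: all recorded properties match Garnet.
Sample B: Mohs hardness 7 is outside the reference for Orthoclase (hardness 6) — mislabeled.
Sample C: all recorded properties match Quartz.
Sample D: all recorded properties match Sphalerite.
Only sample B is inconsistent with its label.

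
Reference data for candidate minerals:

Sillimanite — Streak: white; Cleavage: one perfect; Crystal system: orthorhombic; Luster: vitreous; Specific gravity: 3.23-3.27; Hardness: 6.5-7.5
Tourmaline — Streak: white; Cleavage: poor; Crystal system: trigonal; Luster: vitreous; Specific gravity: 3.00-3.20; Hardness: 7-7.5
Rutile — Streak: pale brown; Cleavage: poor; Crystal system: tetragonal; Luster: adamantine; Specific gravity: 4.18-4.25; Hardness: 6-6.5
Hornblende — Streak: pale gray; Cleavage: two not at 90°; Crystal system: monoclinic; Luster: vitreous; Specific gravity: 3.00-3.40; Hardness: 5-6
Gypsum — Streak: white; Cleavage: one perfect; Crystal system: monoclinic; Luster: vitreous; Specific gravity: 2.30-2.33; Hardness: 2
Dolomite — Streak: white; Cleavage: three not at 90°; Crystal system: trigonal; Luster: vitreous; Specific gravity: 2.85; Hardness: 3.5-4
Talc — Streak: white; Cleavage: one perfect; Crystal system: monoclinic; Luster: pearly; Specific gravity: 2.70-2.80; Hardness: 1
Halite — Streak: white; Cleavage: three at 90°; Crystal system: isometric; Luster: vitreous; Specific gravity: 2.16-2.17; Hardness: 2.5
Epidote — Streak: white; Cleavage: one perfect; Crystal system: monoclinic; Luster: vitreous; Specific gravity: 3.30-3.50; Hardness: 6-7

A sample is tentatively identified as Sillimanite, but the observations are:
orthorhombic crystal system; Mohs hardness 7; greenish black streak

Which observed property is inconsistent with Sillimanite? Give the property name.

Orthorhombic crystal system: Sillimanite has orthorhombic system — consistent.
Mohs hardness 7: Sillimanite has hardness 6.5-7.5 — consistent.
Greenish black streak: Sillimanite has white streak — outside the reference range.
Only the streak is inconsistent.

streak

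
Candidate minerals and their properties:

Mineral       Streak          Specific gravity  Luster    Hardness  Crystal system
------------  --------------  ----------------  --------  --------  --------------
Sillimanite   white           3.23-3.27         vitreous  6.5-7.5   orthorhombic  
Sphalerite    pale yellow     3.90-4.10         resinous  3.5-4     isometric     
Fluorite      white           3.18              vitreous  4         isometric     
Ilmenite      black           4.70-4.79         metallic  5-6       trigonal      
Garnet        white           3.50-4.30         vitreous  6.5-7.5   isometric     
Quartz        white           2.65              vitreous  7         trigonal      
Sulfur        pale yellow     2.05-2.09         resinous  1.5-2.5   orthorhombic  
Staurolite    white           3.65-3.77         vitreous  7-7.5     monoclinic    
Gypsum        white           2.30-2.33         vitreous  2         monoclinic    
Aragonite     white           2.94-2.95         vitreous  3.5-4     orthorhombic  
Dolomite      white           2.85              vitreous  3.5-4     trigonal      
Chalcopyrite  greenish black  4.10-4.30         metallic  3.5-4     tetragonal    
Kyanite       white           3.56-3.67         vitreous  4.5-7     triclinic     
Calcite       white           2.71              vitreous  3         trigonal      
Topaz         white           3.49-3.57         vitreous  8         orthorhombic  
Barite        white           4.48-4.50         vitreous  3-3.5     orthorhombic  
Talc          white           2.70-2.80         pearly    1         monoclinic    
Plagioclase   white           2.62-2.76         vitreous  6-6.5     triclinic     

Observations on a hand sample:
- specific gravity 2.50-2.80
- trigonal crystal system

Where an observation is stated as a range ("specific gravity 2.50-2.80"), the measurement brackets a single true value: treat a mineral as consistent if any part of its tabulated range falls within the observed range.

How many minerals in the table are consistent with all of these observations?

Specific gravity 2.50-2.80 — narrows the field to Quartz, Calcite, Talc, Plagioclase.
Trigonal crystal system excludes Talc, Plagioclase.
The minerals that satisfy all observations are Calcite, Quartz.
That is 2 minerals.

2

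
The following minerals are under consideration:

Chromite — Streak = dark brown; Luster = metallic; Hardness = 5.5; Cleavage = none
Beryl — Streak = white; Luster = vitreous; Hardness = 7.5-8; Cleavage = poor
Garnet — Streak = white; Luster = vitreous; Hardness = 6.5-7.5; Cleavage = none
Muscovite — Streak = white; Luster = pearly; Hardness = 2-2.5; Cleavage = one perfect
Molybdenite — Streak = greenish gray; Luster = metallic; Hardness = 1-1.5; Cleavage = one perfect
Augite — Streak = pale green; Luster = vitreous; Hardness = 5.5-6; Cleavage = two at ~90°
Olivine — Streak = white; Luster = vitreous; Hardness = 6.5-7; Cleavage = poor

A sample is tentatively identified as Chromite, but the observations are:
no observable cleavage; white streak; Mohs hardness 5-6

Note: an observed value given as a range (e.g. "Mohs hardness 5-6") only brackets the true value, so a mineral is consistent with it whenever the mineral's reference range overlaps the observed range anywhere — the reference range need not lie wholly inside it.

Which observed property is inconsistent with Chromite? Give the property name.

No observable cleavage: Chromite has cleavage none — agrees.
White streak: Chromite has dark brown streak — inconsistent.
Mohs hardness 5-6: Chromite has hardness 5.5 — agrees.
Only the streak is inconsistent.

streak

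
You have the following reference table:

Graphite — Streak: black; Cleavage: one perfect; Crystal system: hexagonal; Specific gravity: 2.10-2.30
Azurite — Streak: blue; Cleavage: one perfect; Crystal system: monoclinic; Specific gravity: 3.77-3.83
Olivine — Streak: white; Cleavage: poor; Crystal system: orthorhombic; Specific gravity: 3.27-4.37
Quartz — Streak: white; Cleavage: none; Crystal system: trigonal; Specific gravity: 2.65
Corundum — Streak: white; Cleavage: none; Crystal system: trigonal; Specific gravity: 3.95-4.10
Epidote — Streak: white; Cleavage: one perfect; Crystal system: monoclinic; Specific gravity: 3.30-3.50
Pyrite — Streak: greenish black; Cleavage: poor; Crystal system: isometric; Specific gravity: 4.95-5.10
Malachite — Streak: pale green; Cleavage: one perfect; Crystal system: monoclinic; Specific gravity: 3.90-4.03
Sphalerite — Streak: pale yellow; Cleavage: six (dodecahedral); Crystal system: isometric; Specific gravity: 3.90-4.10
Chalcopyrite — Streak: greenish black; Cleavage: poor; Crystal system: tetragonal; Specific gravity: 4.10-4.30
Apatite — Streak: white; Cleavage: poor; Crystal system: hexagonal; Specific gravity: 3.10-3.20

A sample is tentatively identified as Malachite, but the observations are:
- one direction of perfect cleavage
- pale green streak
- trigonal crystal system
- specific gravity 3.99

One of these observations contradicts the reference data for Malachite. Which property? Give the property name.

crystal system

One direction of perfect cleavage: Malachite has cleavage one perfect — consistent.
Pale green streak: Malachite has pale green streak — consistent.
Trigonal crystal system: Malachite has monoclinic system — does not match.
Specific gravity 3.99: Malachite has SG 3.90-4.03 — consistent.
The crystal system is the one property that does not fit.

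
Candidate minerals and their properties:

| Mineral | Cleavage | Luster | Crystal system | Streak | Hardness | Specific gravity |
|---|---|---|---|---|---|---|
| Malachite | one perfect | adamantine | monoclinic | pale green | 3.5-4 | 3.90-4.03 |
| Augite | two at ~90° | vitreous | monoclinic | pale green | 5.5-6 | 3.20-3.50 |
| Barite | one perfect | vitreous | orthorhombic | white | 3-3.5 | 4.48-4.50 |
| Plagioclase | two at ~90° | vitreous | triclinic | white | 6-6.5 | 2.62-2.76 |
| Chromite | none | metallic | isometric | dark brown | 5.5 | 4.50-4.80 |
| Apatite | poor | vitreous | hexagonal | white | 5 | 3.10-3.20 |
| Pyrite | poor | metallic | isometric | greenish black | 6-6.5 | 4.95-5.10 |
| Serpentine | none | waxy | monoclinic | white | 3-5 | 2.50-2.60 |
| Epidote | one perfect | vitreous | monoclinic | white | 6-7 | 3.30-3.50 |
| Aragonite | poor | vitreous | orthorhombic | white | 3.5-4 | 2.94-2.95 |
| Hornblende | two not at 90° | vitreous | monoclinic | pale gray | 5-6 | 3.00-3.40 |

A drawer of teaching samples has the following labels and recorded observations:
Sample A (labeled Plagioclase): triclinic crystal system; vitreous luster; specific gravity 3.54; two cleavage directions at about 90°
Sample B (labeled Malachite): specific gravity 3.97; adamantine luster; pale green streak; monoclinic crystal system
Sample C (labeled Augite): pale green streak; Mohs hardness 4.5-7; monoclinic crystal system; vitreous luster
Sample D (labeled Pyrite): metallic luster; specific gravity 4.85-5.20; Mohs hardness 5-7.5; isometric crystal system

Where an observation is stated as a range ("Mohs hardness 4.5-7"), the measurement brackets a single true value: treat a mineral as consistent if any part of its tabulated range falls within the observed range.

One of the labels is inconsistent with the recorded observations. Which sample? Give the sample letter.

Sample A: specific gravity 3.54 is outside the reference for Plagioclase (SG 2.62-2.76) — mislabeled.
Sample B: all recorded properties match Malachite.
Sample C: all recorded properties match Augite.
Sample D: all recorded properties match Pyrite.
Only sample A is inconsistent with its label.

A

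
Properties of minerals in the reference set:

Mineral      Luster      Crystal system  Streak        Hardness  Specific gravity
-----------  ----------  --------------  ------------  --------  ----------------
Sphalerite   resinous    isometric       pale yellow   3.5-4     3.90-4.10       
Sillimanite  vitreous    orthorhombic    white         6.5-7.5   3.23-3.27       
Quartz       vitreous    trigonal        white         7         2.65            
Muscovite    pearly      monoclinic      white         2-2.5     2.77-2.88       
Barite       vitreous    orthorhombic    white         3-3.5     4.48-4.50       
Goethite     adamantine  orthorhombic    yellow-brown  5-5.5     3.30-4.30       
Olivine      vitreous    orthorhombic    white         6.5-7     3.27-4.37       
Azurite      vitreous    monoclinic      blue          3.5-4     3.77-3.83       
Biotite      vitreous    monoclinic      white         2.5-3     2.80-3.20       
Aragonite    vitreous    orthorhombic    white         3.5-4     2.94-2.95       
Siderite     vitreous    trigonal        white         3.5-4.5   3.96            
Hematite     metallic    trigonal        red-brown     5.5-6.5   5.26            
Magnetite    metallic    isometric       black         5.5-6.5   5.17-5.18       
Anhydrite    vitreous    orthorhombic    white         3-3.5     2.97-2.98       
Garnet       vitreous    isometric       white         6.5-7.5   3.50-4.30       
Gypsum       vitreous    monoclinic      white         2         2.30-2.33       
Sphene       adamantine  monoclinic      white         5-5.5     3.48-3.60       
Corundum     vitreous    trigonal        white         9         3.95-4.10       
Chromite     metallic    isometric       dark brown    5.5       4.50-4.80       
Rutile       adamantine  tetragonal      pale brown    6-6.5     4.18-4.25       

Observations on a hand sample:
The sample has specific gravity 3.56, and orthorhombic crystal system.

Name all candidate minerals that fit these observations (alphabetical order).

Specific gravity 3.56: Goethite, Olivine, Garnet, Sphene remain.
Orthorhombic crystal system is inconsistent with Garnet, Sphene.
Remaining candidates: Goethite, Olivine.

Goethite, Olivine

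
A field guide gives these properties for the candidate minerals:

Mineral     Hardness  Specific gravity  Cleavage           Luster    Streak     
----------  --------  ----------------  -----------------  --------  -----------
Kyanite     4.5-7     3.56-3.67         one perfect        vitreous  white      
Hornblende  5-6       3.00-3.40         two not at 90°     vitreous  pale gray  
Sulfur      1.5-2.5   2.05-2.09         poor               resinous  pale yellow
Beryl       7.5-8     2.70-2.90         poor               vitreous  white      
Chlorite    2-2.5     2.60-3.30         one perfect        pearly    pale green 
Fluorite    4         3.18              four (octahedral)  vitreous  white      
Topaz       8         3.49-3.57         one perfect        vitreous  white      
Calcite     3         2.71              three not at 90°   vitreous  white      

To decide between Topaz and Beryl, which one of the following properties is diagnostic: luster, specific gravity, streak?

specific gravity

Luster: both vitreous — shared.
Specific gravity: Topaz 3.49-3.57, Beryl 2.70-2.90 — different.
Streak: both white — shared.
Only specific gravity differs between Topaz and Beryl among the listed tests.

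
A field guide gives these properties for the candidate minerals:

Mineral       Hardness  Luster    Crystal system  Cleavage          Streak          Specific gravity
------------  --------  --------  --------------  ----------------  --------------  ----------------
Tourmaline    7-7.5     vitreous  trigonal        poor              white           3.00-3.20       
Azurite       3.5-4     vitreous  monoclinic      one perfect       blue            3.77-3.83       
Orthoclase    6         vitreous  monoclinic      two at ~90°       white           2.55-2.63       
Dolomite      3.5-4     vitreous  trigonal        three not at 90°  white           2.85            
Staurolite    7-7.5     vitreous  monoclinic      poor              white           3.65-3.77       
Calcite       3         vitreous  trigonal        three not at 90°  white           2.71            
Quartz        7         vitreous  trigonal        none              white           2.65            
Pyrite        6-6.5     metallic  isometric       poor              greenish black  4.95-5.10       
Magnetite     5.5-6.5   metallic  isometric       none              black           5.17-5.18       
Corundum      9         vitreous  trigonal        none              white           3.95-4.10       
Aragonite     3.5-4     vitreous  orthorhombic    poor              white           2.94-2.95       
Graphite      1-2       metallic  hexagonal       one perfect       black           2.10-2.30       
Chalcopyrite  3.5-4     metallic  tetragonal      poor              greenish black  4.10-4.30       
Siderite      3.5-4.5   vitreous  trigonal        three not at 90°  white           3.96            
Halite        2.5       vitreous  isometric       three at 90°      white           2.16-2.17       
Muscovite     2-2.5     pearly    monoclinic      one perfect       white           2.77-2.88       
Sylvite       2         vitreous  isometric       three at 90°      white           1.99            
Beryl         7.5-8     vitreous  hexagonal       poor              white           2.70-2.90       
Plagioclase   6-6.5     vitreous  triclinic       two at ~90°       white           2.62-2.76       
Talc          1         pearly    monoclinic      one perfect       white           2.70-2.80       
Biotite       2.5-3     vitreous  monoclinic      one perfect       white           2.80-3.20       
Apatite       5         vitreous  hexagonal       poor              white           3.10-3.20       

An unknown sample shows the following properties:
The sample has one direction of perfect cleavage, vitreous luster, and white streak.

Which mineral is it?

Biotite

One direction of perfect cleavage: narrows the field to Azurite, Graphite, Muscovite, Talc, Biotite.
Vitreous luster: Azurite, Biotite remain.
White streak excludes Azurite.
The only mineral consistent with every observation is Biotite.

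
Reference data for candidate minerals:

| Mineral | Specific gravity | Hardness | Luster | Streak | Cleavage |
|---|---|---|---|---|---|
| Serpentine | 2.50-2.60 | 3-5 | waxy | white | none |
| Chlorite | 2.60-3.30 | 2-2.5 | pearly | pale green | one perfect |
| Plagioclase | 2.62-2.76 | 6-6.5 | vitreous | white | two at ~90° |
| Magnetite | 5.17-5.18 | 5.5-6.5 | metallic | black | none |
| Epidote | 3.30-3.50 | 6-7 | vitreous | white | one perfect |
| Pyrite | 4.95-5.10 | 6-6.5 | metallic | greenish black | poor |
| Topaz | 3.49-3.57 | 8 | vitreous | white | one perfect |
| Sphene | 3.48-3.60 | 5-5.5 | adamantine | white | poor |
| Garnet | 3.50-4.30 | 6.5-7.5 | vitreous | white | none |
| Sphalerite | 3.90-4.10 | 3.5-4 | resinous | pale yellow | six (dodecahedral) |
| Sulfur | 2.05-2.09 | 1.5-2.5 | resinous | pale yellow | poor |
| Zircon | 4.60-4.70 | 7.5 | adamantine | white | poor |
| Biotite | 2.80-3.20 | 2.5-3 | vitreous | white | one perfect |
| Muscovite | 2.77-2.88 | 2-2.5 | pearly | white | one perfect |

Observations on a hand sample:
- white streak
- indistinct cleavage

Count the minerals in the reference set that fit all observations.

2

White streak excludes Chlorite, Magnetite, Pyrite, Sphalerite, Sulfur.
Indistinct cleavage — only Sphene, Zircon remain.
The minerals that satisfy all observations are Sphene, Zircon.
That is 2 minerals.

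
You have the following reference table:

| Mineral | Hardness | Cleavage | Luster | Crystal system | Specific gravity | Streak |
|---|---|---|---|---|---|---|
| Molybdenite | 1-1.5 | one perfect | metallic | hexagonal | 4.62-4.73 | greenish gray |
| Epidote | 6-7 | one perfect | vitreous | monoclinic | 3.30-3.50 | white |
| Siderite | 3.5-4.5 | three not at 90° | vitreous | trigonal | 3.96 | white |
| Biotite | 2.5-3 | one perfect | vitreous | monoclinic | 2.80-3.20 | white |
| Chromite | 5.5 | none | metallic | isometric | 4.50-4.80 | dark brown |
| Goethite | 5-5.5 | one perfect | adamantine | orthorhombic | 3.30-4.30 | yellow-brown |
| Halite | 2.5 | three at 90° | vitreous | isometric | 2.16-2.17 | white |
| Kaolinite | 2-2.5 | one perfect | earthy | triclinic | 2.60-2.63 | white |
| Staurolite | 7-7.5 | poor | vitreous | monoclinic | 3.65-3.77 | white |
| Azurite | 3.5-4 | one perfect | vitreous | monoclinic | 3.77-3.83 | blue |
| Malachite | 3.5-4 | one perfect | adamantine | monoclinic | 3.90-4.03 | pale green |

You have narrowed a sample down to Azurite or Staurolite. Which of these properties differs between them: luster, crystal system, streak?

Luster: both vitreous — no difference.
Crystal system: both monoclinic — no difference.
Streak: Azurite blue, Staurolite white — distinct.
Streak is the diagnostic property here.

streak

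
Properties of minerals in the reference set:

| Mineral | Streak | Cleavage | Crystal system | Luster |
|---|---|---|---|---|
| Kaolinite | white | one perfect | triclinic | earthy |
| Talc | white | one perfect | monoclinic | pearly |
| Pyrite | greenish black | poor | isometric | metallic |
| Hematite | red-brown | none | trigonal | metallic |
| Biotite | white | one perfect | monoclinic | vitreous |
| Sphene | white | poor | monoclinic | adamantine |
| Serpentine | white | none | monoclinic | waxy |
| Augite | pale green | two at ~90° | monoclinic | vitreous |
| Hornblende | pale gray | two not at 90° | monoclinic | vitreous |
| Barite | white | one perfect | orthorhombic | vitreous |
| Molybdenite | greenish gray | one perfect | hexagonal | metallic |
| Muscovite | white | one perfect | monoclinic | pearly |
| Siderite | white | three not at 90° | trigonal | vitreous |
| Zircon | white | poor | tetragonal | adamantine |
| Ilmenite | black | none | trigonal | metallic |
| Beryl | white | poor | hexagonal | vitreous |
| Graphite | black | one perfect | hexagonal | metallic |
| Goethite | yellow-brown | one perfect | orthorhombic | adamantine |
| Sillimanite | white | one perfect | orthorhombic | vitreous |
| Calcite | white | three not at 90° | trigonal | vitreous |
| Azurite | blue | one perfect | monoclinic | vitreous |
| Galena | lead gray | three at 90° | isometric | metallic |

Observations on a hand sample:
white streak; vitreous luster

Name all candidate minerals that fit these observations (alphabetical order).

White streak: Kaolinite, Talc, Biotite, Sphene, Serpentine, Barite, Muscovite, Siderite, Zircon, Beryl, Sillimanite, Calcite remain.
Vitreous luster rules out Kaolinite, Talc, Sphene, Serpentine, Muscovite, Zircon.
Consistent with every observation: Barite, Beryl, Biotite, Calcite, Siderite, Sillimanite.

Barite, Beryl, Biotite, Calcite, Siderite, Sillimanite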